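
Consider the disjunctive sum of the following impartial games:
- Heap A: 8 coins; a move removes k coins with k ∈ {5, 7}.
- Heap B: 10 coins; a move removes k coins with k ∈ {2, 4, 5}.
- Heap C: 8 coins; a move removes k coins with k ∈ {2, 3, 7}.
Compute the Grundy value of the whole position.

1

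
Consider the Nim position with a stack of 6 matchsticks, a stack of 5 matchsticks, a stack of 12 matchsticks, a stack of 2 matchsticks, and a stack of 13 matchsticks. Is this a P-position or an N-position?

P-position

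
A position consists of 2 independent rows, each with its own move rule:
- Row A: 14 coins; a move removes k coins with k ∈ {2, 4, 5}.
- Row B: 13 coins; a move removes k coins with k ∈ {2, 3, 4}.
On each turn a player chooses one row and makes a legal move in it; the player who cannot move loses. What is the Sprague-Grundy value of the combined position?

Grundy values for row A (subtraction set {2, 4, 5}):
k:     0  1  2  3  4  5  6  7  8  9 10 11 12 13 14
g(k):  0  0  1  1  2  2  3  0  0  1  1  2  2  3  0
So g(14) = 0.
Grundy values for row B (subtraction set {2, 3, 4}):
g(0) = mex{} = 0
g(1) = mex{} = 0
g(2) = mex{0} = 1
g(3) = mex{0} = 1
g(4) = mex{0,1} = 2
g(5) = mex{0,1} = 2
g(6) = mex{1,2} = 0
g(7) = mex{1,2} = 0
g(8) = mex{0,2} = 1
g(9) = mex{0,2} = 1
g(10) = mex{0,1} = 2
g(11) = mex{0,1} = 2
g(12) = mex{1,2} = 0
g(13) = mex{1,2} = 0
So g(13) = 0.
By the Sprague-Grundy theorem, the Grundy value of a sum of independent games is the XOR of the component values.
Combined value = 0 XOR 0 = 0.

0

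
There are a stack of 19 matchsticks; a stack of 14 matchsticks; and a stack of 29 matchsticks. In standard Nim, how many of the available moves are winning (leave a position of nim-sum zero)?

Nim-sum: 19 XOR 14 XOR 29 = 0.
The nim-sum is already 0, so every move leaves a nonzero nim-sum — there are no winning moves.

0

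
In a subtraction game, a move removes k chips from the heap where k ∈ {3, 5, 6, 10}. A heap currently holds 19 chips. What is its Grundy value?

2

Grundy values for subtraction set {3, 5, 6, 10}:
k:     0  1  2  3  4  5  6  7  8  9 10 11 12 13 14 15 16 17 18 19
g(k):  0  0  0  1  1  1  2  2  2  0  3  3  1  0  4  2  1  0  3  2
So g(19) = 2.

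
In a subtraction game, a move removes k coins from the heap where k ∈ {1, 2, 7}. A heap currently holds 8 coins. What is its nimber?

2

Grundy values for subtraction set {1, 2, 7}:
k:     0  1  2  3  4  5  6  7  8
g(k):  0  1  2  0  1  2  0  1  2
So g(8) = 2.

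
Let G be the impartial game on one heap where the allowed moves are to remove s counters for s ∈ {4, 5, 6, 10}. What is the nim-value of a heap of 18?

Build the Grundy sequence with g(k) = mex{g(k−s) : s ∈ {4, 5, 6, 10}, s ≤ k}:
k:     0  1  2  3  4  5  6  7  8  9 10 11 12 13 14 15 16 17 18
g(k):  0  0  0  0  1  1  1  1  2  2  2  2  3  3  0  0  0  0  1
So g(18) = 1.

1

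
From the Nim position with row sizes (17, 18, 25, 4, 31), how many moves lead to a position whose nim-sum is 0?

3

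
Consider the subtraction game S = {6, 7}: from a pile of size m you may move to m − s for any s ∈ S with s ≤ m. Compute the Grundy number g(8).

1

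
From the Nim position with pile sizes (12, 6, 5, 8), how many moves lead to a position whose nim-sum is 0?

Nim-sum: 12 ^ 6 ^ 5 ^ 8 = 7.
The overall nim-sum is X = 7. A pile of size p has a winning move iff p XOR X < p (reduce it to p XOR X).
  12: 12 XOR 7 = 11 < 12 — winning move (to 11).
  6: 6 XOR 7 = 1 < 6 — winning move (to 1).
  5: 5 XOR 7 = 2 < 5 — winning move (to 2).
  8: 8 XOR 7 = 15 ≥ 8 — no move.
That gives 3 winning moves.

3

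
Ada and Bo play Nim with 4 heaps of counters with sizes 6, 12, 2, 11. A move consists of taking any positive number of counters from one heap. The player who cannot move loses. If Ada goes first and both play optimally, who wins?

In binary:
  0110  (6)
  1100  (12)
  0010  (2)
  1011  (11)
  ----
  0011  (3)
The nim-sum is 3 ≠ 0, so this is an N-position: the player to move can win; Ada has a winning move.

Ada wins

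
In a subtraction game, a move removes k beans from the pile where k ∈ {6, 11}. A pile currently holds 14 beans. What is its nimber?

2

Compute g(0), g(1), … for moves {6, 11}:
k:     0  1  2  3  4  5  6  7  8  9 10 11 12 13 14
g(k):  0  0  0  0  0  0  1  1  1  1  1  1  2  2  2
So g(14) = 2.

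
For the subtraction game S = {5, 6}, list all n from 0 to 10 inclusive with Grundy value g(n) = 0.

Grundy values for subtraction set {5, 6}:
g(0) = mex{} = 0
g(1) = mex{} = 0
g(2) = mex{} = 0
g(3) = mex{} = 0
g(4) = mex{} = 0
g(5) = mex{0} = 1
g(6) = mex{0} = 1
g(7) = mex{0} = 1
g(8) = mex{0} = 1
g(9) = mex{0} = 1
g(10) = mex{0,1} = 2
The P-positions (g = 0) in 0..10 are 0, 1, 2, 3, 4.

0, 1, 2, 3, 4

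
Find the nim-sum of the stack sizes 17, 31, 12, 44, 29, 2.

49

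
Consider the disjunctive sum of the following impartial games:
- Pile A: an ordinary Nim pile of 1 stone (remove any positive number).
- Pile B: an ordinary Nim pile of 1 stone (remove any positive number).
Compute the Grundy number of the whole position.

0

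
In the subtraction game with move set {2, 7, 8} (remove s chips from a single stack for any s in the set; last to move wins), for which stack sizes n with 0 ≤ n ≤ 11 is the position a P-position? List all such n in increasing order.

0, 1, 4, 5, 10

Grundy values for subtraction set {2, 7, 8}:
g(0) = mex{} = 0
g(1) = mex{} = 0
g(2) = mex{0} = 1
g(3) = mex{0} = 1
g(4) = mex{1} = 0
g(5) = mex{1} = 0
g(6) = mex{0} = 1
g(7) = mex{0} = 1
g(8) = mex{0,1} = 2
g(9) = mex{0,1} = 2
g(10) = mex{1,2} = 0
g(11) = mex{0,1,2} = 3
The P-positions (g = 0) in 0..11 are 0, 1, 4, 5, 10.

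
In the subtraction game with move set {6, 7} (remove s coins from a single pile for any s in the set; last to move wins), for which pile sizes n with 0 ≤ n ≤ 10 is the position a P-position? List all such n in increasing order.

0, 1, 2, 3, 4, 5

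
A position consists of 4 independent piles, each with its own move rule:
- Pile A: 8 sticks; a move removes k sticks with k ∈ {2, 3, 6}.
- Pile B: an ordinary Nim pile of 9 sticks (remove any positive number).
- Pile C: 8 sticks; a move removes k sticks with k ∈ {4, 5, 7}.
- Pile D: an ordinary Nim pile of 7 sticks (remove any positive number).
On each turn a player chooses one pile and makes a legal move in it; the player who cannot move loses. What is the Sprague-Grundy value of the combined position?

14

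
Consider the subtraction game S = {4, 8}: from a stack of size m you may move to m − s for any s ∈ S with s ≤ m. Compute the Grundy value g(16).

1

Build the Grundy sequence with g(k) = mex{g(k−s) : s ∈ {4, 8}, s ≤ k}:
k:     0  1  2  3  4  5  6  7  8  9 10 11 12 13 14 15 16
g(k):  0  0  0  0  1  1  1  1  2  2  2  2  0  0  0  0  1
So g(16) = 1.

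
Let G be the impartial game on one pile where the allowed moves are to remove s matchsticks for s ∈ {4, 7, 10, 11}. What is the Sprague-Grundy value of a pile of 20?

Grundy values for subtraction set {4, 7, 10, 11}:
k:     0  1  2  3  4  5  6  7  8  9 10 11 12 13 14 15 16 17 18 19 20
g(k):  0  0  0  0  1  1  1  1  2  2  2  2  3  3  3  0  0  0  0  1  1
So g(20) = 1.

1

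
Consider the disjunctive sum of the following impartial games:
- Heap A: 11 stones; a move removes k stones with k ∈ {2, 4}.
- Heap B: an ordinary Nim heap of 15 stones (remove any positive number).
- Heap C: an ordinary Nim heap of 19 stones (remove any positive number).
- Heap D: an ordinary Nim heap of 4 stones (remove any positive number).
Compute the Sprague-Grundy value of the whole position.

Build the Grundy sequence for heap A with g(k) = mex{g(k−s) : s ∈ {2, 4}, s ≤ k}:
g(0) = mex{} = 0
g(1) = mex{} = 0
g(2) = mex{0} = 1
g(3) = mex{0} = 1
g(4) = mex{0,1} = 2
g(5) = mex{0,1} = 2
g(6) = mex{1,2} = 0
g(7) = mex{1,2} = 0
g(8) = mex{0,2} = 1
g(9) = mex{0,2} = 1
g(10) = mex{0,1} = 2
g(11) = mex{0,1} = 2
So g(11) = 2.
Heap B is a plain Nim heap of size 15, so its Grundy value is 15.
Heap C is a plain Nim heap of size 19, so its Grundy value is 19.
Heap D is a plain Nim heap of size 4, so its Grundy value is 4.
By the Sprague-Grundy theorem, the Grundy value of a sum of independent games is the XOR of the component values.
Combined value = 2 ⊕ 15 ⊕ 19 ⊕ 4 = 26.

26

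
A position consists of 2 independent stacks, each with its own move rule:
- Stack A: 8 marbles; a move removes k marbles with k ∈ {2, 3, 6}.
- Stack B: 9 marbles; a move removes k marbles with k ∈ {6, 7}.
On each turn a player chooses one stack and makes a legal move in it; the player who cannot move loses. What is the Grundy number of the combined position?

Grundy values for stack A (subtraction set {2, 3, 6}):
g(0) = mex{} = 0
g(1) = mex{} = 0
g(2) = mex{0} = 1
g(3) = mex{0} = 1
g(4) = mex{0,1} = 2
g(5) = mex{1} = 0
g(6) = mex{0,1,2} = 3
g(7) = mex{0,2} = 1
g(8) = mex{0,1,3} = 2
So g(8) = 2.
Grundy values for stack B (subtraction set {6, 7}):
g(0) = mex{} = 0
g(1) = mex{} = 0
g(2) = mex{} = 0
g(3) = mex{} = 0
g(4) = mex{} = 0
g(5) = mex{} = 0
g(6) = mex{0} = 1
g(7) = mex{0} = 1
g(8) = mex{0} = 1
g(9) = mex{0} = 1
So g(9) = 1.
The value of a disjunctive sum is the nim-sum of the parts.
Combined value = 2 ⊕ 1 = 3.

3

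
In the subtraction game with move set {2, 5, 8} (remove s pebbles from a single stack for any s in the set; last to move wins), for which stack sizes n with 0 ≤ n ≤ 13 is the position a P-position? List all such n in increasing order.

0, 1, 4, 7, 10, 11

Compute g(0), g(1), … for moves {2, 5, 8}:
g(0) = mex{} = 0
g(1) = mex{} = 0
g(2) = mex{0} = 1
g(3) = mex{0} = 1
g(4) = mex{1} = 0
g(5) = mex{0,1} = 2
g(6) = mex{0} = 1
g(7) = mex{1,2} = 0
g(8) = mex{0,1} = 2
g(9) = mex{0} = 1
g(10) = mex{1,2} = 0
g(11) = mex{1} = 0
g(12) = mex{0} = 1
g(13) = mex{0,2} = 1
The P-positions (g = 0) in 0..13 are 0, 1, 4, 7, 10, 11.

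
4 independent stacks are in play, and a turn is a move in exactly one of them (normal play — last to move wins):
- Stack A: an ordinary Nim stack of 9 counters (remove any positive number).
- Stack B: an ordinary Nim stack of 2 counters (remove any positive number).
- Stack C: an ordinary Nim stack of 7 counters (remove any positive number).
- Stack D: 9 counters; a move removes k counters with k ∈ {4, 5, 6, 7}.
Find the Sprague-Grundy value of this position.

Stack A is a plain Nim stack of size 9, so its Grundy value is 9.
Stack B is a plain Nim stack of size 2, so its Grundy value is 2.
Stack C is a plain Nim stack of size 7, so its Grundy value is 7.
Grundy values for stack D (subtraction set {4, 5, 6, 7}):
g(0) = mex{} = 0
g(1) = mex{} = 0
g(2) = mex{} = 0
g(3) = mex{} = 0
g(4) = mex{0} = 1
g(5) = mex{0} = 1
g(6) = mex{0} = 1
g(7) = mex{0} = 1
g(8) = mex{0,1} = 2
g(9) = mex{0,1} = 2
So g(9) = 2.
By the Sprague-Grundy theorem, the Grundy value of a sum of independent games is the XOR of the component values.
Combined value = 9 ⊕ 2 ⊕ 7 ⊕ 2 = 14.

14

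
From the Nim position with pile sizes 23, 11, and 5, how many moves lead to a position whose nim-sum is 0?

1

Compute the nim-sum pairwise:
23 ^ 11 = 28
28 ^ 5 = 25
The overall nim-sum is X = 25. A pile of size p has a winning move iff p XOR X < p (reduce it to p XOR X).
  23: 23 XOR 25 = 14 < 23 — winning move (to 14).
  11: 11 XOR 25 = 18 ≥ 11 — no move.
  5: 5 XOR 25 = 28 ≥ 5 — no move.
That gives 1 winning move.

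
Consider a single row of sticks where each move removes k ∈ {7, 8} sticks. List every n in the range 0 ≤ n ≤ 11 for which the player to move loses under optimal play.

Compute g(0), g(1), … for moves {7, 8}:
g(0) = mex{} = 0
g(1) = mex{} = 0
g(2) = mex{} = 0
g(3) = mex{} = 0
g(4) = mex{} = 0
g(5) = mex{} = 0
g(6) = mex{} = 0
g(7) = mex{0} = 1
g(8) = mex{0} = 1
g(9) = mex{0} = 1
g(10) = mex{0} = 1
g(11) = mex{0} = 1
The P-positions (g = 0) in 0..11 are 0, 1, 2, 3, 4, 5, 6.

0, 1, 2, 3, 4, 5, 6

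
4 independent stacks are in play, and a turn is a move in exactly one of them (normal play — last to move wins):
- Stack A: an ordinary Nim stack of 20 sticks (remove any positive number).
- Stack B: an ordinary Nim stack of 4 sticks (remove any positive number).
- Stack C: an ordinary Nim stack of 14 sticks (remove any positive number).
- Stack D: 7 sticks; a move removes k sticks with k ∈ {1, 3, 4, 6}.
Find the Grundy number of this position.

30

Stack A is a plain Nim stack of size 20, so its Grundy value is 20.
Stack B is a plain Nim stack of size 4, so its Grundy value is 4.
Stack C is a plain Nim stack of size 14, so its Grundy value is 14.
For stack D, compute g(0), g(1), … with moves {1, 3, 4, 6}:
g(0) = mex{} = 0
g(1) = mex{0} = 1
g(2) = mex{1} = 0
g(3) = mex{0} = 1
g(4) = mex{0,1} = 2
g(5) = mex{0,1,2} = 3
g(6) = mex{0,1,3} = 2
g(7) = mex{1,2} = 0
So g(7) = 0.
The value of a disjunctive sum is the nim-sum of the parts.
Combined value = 20 XOR 4 XOR 14 XOR 0 = 30.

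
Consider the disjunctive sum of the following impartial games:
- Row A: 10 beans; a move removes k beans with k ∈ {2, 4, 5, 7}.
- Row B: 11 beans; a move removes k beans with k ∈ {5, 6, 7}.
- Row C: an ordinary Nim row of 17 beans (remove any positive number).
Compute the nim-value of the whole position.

19

Build the Grundy sequence for row A with g(k) = mex{g(k−s) : s ∈ {2, 4, 5, 7}, s ≤ k}:
k:     0  1  2  3  4  5  6  7  8  9 10
g(k):  0  0  1  1  2  2  3  3  4  0  0
So g(10) = 0.
Grundy values for row B (subtraction set {5, 6, 7}):
g(0) = mex{} = 0
g(1) = mex{} = 0
g(2) = mex{} = 0
g(3) = mex{} = 0
g(4) = mex{} = 0
g(5) = mex{0} = 1
g(6) = mex{0} = 1
g(7) = mex{0} = 1
g(8) = mex{0} = 1
g(9) = mex{0} = 1
g(10) = mex{0,1} = 2
g(11) = mex{0,1} = 2
So g(11) = 2.
Row C is a plain Nim row of size 17, so its Grundy value is 17.
By the Sprague-Grundy theorem, the Grundy value of a sum of independent games is the XOR of the component values.
Combined value = 0 ⊕ 2 ⊕ 17 = 19.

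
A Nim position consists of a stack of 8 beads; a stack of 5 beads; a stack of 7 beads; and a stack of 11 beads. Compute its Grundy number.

Compute the nim-sum pairwise:
8 ⊕ 5 = 13
13 ⊕ 7 = 10
10 ⊕ 11 = 1

1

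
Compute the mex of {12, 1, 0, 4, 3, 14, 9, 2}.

5

The values 0, 1, 2, 3, 4 are all present; 5 is the first non-negative integer missing from the set.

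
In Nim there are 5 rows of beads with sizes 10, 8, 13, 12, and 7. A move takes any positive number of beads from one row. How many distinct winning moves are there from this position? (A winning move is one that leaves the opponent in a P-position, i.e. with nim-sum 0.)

Bitwise XOR of the heap sizes:
  1010  (10)
  1000  (8)
  1101  (13)
  1100  (12)
  0111  (7)
  ----
  0100  (4)
The overall nim-sum is X = 4. A row of size p has a winning move iff p XOR X < p (reduce it to p XOR X).
  10: 10 XOR 4 = 14 ≥ 10 — no move.
  8: 8 XOR 4 = 12 ≥ 8 — no move.
  13: 13 XOR 4 = 9 < 13 — winning move (to 9).
  12: 12 XOR 4 = 8 < 12 — winning move (to 8).
  7: 7 XOR 4 = 3 < 7 — winning move (to 3).
That gives 3 winning moves.

3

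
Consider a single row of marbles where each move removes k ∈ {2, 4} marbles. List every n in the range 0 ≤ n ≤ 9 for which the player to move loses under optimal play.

Build the Grundy sequence with g(k) = mex{g(k−s) : s ∈ {2, 4}, s ≤ k}:
g(0) = mex{} = 0
g(1) = mex{} = 0
g(2) = mex{0} = 1
g(3) = mex{0} = 1
g(4) = mex{0,1} = 2
g(5) = mex{0,1} = 2
g(6) = mex{1,2} = 0
g(7) = mex{1,2} = 0
g(8) = mex{0,2} = 1
g(9) = mex{0,2} = 1
The P-positions (g = 0) in 0..9 are 0, 1, 6, 7.

0, 1, 6, 7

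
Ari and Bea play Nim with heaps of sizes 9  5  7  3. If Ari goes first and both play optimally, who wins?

Ari wins

Compute the nim-sum pairwise:
9 XOR 5 = 12
12 XOR 7 = 11
11 XOR 3 = 8
The nim-sum is 8 ≠ 0, so this is an N-position: the player to move can win; Ari has a winning move.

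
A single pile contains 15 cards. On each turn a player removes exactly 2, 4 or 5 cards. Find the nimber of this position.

0

Compute g(0), g(1), … for moves {2, 4, 5}:
k:     0  1  2  3  4  5  6  7  8  9 10 11 12 13 14 15
g(k):  0  0  1  1  2  2  3  0  0  1  1  2  2  3  0  0
So g(15) = 0.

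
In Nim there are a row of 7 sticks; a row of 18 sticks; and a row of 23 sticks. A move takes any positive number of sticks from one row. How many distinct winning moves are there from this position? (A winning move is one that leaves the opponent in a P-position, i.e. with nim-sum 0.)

Nim-sum: 7 ⊕ 18 ⊕ 23 = 2.
The overall nim-sum is X = 2. A row of size p has a winning move iff p XOR X < p (reduce it to p XOR X).
  7: 7 XOR 2 = 5 < 7 — winning move (to 5).
  18: 18 XOR 2 = 16 < 18 — winning move (to 16).
  23: 23 XOR 2 = 21 < 23 — winning move (to 21).
That gives 3 winning moves.

3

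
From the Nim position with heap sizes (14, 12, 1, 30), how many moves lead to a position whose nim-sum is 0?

1

Bitwise XOR of the heap sizes:
  01110  (14)
  01100  (12)
  00001  (1)
  11110  (30)
  -----
  11101  (29)
The overall nim-sum is X = 29. A heap of size p has a winning move iff p XOR X < p (reduce it to p XOR X).
  14: 14 XOR 29 = 19 ≥ 14 — no move.
  12: 12 XOR 29 = 17 ≥ 12 — no move.
  1: 1 XOR 29 = 28 ≥ 1 — no move.
  30: 30 XOR 29 = 3 < 30 — winning move (to 3).
That gives 1 winning move.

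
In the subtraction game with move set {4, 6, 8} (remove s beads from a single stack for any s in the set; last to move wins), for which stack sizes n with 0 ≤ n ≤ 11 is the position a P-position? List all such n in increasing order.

0, 1, 2, 3

Build the Grundy sequence with g(k) = mex{g(k−s) : s ∈ {4, 6, 8}, s ≤ k}:
k:     0  1  2  3  4  5  6  7  8  9 10 11
g(k):  0  0  0  0  1  1  1  1  2  2  2  2
The P-positions (g = 0) in 0..11 are 0, 1, 2, 3.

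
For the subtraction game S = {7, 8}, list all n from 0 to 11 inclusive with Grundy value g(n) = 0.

0, 1, 2, 3, 4, 5, 6

Compute g(0), g(1), … for moves {7, 8}:
g(0) = mex{} = 0
g(1) = mex{} = 0
g(2) = mex{} = 0
g(3) = mex{} = 0
g(4) = mex{} = 0
g(5) = mex{} = 0
g(6) = mex{} = 0
g(7) = mex{0} = 1
g(8) = mex{0} = 1
g(9) = mex{0} = 1
g(10) = mex{0} = 1
g(11) = mex{0} = 1
The P-positions (g = 0) in 0..11 are 0, 1, 2, 3, 4, 5, 6.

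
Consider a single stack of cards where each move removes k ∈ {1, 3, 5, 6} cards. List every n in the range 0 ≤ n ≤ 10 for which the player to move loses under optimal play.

Grundy values for subtraction set {1, 3, 5, 6}:
g(0) = mex{} = 0
g(1) = mex{0} = 1
g(2) = mex{1} = 0
g(3) = mex{0} = 1
g(4) = mex{1} = 0
g(5) = mex{0} = 1
g(6) = mex{0,1} = 2
g(7) = mex{0,1,2} = 3
g(8) = mex{0,1,3} = 2
g(9) = mex{0,1,2} = 3
g(10) = mex{0,1,3} = 2
The P-positions (g = 0) in 0..10 are 0, 2, 4.

0, 2, 4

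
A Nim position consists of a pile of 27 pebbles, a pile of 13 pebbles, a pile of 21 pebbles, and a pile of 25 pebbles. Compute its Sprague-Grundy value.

26

Compute the nim-sum pairwise:
27 ⊕ 13 = 22
22 ⊕ 21 = 3
3 ⊕ 25 = 26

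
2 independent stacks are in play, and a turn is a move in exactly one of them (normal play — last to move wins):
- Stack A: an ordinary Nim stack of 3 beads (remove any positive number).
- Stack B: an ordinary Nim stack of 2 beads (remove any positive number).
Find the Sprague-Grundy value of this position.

1

Stack A is a plain Nim stack of size 3, so its Grundy value is 3.
Stack B is a plain Nim stack of size 2, so its Grundy value is 2.
The value of a disjunctive sum is the nim-sum of the parts.
Combined value = 3 ⊕ 2 = 1.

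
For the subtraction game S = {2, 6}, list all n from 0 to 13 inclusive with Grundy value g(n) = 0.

0, 1, 4, 5, 8, 9, 12, 13

Build the Grundy sequence with g(k) = mex{g(k−s) : s ∈ {2, 6}, s ≤ k}:
g(0) = mex{} = 0
g(1) = mex{} = 0
g(2) = mex{0} = 1
g(3) = mex{0} = 1
g(4) = mex{1} = 0
g(5) = mex{1} = 0
g(6) = mex{0} = 1
g(7) = mex{0} = 1
g(8) = mex{1} = 0
g(9) = mex{1} = 0
g(10) = mex{0} = 1
g(11) = mex{0} = 1
g(12) = mex{1} = 0
g(13) = mex{1} = 0
The P-positions (g = 0) in 0..13 are 0, 1, 4, 5, 8, 9, 12, 13.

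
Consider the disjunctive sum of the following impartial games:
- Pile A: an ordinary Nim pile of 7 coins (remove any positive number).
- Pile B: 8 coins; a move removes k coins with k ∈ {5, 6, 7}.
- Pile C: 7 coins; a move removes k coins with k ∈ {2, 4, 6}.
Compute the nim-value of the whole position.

Pile A is a plain Nim pile of size 7, so its Grundy value is 7.
Build the Grundy sequence for pile B with g(k) = mex{g(k−s) : s ∈ {5, 6, 7}, s ≤ k}:
k:     0  1  2  3  4  5  6  7  8
g(k):  0  0  0  0  0  1  1  1  1
So g(8) = 1.
For pile C, compute g(0), g(1), … with moves {2, 4, 6}:
k:     0  1  2  3  4  5  6  7
g(k):  0  0  1  1  2  2  3  3
So g(7) = 3.
The value of a disjunctive sum is the nim-sum of the parts.
Combined value = 7 ⊕ 1 ⊕ 3 = 5.

5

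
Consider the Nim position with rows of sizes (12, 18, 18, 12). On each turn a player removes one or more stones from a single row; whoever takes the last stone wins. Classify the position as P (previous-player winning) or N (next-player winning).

Nim-sum: 12 XOR 18 XOR 18 XOR 12 = 0.
The nim-sum is 0, so this is a P-position: the player to move is in a losing position under optimal play.

P-position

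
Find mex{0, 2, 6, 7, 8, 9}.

0 is in the set but 1 is not, so the mex is 1.

1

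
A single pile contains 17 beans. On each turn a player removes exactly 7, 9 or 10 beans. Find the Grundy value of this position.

0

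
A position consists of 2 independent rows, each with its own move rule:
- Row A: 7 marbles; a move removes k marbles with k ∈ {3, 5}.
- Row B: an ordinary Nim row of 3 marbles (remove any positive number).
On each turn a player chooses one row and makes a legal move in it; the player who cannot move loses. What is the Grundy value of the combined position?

1

For row A, compute g(0), g(1), … with moves {3, 5}:
g(0) = mex{} = 0
g(1) = mex{} = 0
g(2) = mex{} = 0
g(3) = mex{0} = 1
g(4) = mex{0} = 1
g(5) = mex{0} = 1
g(6) = mex{0,1} = 2
g(7) = mex{0,1} = 2
So g(7) = 2.
Row B is a plain Nim row of size 3, so its Grundy value is 3.
The value of a disjunctive sum is the nim-sum of the parts.
Combined value = 2 XOR 3 = 1.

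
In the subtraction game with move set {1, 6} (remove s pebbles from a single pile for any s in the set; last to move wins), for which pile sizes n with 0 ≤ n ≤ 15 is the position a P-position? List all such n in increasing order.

Compute g(0), g(1), … for moves {1, 6}:
k:     0  1  2  3  4  5  6  7  8  9 10 11 12 13 14 15
g(k):  0  1  0  1  0  1  2  0  1  0  1  0  1  2  0  1
The P-positions (g = 0) in 0..15 are 0, 2, 4, 7, 9, 11, 14.

0, 2, 4, 7, 9, 11, 14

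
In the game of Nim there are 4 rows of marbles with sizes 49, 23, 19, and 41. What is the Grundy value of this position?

28

Nim-sum: 49 ⊕ 23 ⊕ 19 ⊕ 41 = 28.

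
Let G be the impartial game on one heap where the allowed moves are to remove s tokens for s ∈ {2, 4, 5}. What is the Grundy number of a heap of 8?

0

Build the Grundy sequence with g(k) = mex{g(k−s) : s ∈ {2, 4, 5}, s ≤ k}:
g(0) = mex{} = 0
g(1) = mex{} = 0
g(2) = mex{0} = 1
g(3) = mex{0} = 1
g(4) = mex{0,1} = 2
g(5) = mex{0,1} = 2
g(6) = mex{0,1,2} = 3
g(7) = mex{1,2} = 0
g(8) = mex{1,2,3} = 0
So g(8) = 0.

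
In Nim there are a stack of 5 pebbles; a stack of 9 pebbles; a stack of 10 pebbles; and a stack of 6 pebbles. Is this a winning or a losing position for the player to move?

In binary:
  0101  (5)
  1001  (9)
  1010  (10)
  0110  (6)
  ----
  0000  (0)
The nim-sum is 0, so this is a P-position: the player to move is in a losing position under optimal play.

Losing position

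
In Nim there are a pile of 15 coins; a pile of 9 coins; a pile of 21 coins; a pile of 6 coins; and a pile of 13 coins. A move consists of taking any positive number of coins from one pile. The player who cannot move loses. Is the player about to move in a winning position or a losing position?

Winning position

Nim-sum: 15 ^ 9 ^ 21 ^ 6 ^ 13 = 24.
The nim-sum is 24 ≠ 0, so this is an N-position: the player to move can win.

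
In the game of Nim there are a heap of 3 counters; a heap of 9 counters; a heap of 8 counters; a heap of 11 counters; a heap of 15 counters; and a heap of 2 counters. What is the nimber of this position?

Nim-sum: 3 XOR 9 XOR 8 XOR 11 XOR 15 XOR 2 = 4.

4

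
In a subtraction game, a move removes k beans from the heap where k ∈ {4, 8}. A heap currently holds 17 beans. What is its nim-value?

1

Build the Grundy sequence with g(k) = mex{g(k−s) : s ∈ {4, 8}, s ≤ k}:
k:     0  1  2  3  4  5  6  7  8  9 10 11 12 13 14 15 16 17
g(k):  0  0  0  0  1  1  1  1  2  2  2  2  0  0  0  0  1  1
So g(17) = 1.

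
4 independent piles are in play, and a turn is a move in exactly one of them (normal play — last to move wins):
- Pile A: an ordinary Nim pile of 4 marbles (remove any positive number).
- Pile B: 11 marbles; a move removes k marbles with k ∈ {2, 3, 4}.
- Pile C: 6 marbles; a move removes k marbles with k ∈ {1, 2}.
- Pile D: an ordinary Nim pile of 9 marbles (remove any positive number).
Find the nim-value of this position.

Pile A is a plain Nim pile of size 4, so its Grundy value is 4.
For pile B, compute g(0), g(1), … with moves {2, 3, 4}:
g(0) = mex{} = 0
g(1) = mex{} = 0
g(2) = mex{0} = 1
g(3) = mex{0} = 1
g(4) = mex{0,1} = 2
g(5) = mex{0,1} = 2
g(6) = mex{1,2} = 0
g(7) = mex{1,2} = 0
g(8) = mex{0,2} = 1
g(9) = mex{0,2} = 1
g(10) = mex{0,1} = 2
g(11) = mex{0,1} = 2
So g(11) = 2.
For pile C, compute g(0), g(1), … with moves {1, 2}:
k:     0  1  2  3  4  5  6
g(k):  0  1  2  0  1  2  0
So g(6) = 0.
Pile D is a plain Nim pile of size 9, so its Grundy value is 9.
By the Sprague-Grundy theorem, the Grundy value of a sum of independent games is the XOR of the component values.
Combined value = 4 XOR 2 XOR 0 XOR 9 = 15.

15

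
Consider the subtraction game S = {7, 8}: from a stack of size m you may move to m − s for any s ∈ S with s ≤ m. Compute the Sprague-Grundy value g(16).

0

Grundy values for subtraction set {7, 8}:
k:     0  1  2  3  4  5  6  7  8  9 10 11 12 13 14 15 16
g(k):  0  0  0  0  0  0  0  1  1  1  1  1  1  1  2  0  0
So g(16) = 0.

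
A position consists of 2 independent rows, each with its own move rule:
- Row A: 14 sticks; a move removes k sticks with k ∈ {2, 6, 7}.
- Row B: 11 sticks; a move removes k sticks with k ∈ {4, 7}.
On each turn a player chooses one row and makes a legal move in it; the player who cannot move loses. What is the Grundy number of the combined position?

0

Build the Grundy sequence for row A with g(k) = mex{g(k−s) : s ∈ {2, 6, 7}, s ≤ k}:
g(0) = mex{} = 0
g(1) = mex{} = 0
g(2) = mex{0} = 1
g(3) = mex{0} = 1
g(4) = mex{1} = 0
g(5) = mex{1} = 0
g(6) = mex{0} = 1
g(7) = mex{0} = 1
g(8) = mex{0,1} = 2
g(9) = mex{1} = 0
g(10) = mex{0,1,2} = 3
g(11) = mex{0} = 1
g(12) = mex{0,1,3} = 2
g(13) = mex{1} = 0
g(14) = mex{1,2} = 0
So g(14) = 0.
Build the Grundy sequence for row B with g(k) = mex{g(k−s) : s ∈ {4, 7}, s ≤ k}:
k:     0  1  2  3  4  5  6  7  8  9 10 11
g(k):  0  0  0  0  1  1  1  1  2  2  2  0
So g(11) = 0.
By the Sprague-Grundy theorem, the Grundy value of a sum of independent games is the XOR of the component values.
Combined value = 0 XOR 0 = 0.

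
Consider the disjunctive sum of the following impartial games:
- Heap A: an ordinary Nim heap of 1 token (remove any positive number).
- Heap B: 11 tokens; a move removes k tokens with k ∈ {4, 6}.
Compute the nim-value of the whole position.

Heap A is a plain Nim heap of size 1, so its Grundy value is 1.
Grundy values for heap B (subtraction set {4, 6}):
k:     0  1  2  3  4  5  6  7  8  9 10 11
g(k):  0  0  0  0  1  1  1  1  2  2  0  0
So g(11) = 0.
By the Sprague-Grundy theorem, the Grundy value of a sum of independent games is the XOR of the component values.
Combined value = 1 XOR 0 = 1.

1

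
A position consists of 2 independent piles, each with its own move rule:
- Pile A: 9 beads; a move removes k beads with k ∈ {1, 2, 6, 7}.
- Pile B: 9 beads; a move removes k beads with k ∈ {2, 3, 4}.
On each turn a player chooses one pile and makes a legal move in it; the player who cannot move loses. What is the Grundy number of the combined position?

Grundy values for pile A (subtraction set {1, 2, 6, 7}):
g(0) = mex{} = 0
g(1) = mex{0} = 1
g(2) = mex{0,1} = 2
g(3) = mex{1,2} = 0
g(4) = mex{0,2} = 1
g(5) = mex{0,1} = 2
g(6) = mex{0,1,2} = 3
g(7) = mex{0,1,2,3} = 4
g(8) = mex{1,2,3,4} = 0
g(9) = mex{0,2,4} = 1
So g(9) = 1.
Build the Grundy sequence for pile B with g(k) = mex{g(k−s) : s ∈ {2, 3, 4}, s ≤ k}:
g(0) = mex{} = 0
g(1) = mex{} = 0
g(2) = mex{0} = 1
g(3) = mex{0} = 1
g(4) = mex{0,1} = 2
g(5) = mex{0,1} = 2
g(6) = mex{1,2} = 0
g(7) = mex{1,2} = 0
g(8) = mex{0,2} = 1
g(9) = mex{0,2} = 1
So g(9) = 1.
By the Sprague-Grundy theorem, the Grundy value of a sum of independent games is the XOR of the component values.
Combined value = 1 XOR 1 = 0.

0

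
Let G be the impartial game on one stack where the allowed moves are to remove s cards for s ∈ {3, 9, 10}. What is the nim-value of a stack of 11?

Grundy values for subtraction set {3, 9, 10}:
k:     0  1  2  3  4  5  6  7  8  9 10 11
g(k):  0  0  0  1  1  1  0  0  0  1  1  1
So g(11) = 1.

1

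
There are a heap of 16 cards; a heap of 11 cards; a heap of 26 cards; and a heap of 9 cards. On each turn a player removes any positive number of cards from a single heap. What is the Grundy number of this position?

8

Compute the nim-sum pairwise:
16 ⊕ 11 = 27
27 ⊕ 26 = 1
1 ⊕ 9 = 8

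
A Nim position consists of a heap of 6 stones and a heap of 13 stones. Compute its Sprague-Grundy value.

11

Compute the nim-sum pairwise:
6 ⊕ 13 = 11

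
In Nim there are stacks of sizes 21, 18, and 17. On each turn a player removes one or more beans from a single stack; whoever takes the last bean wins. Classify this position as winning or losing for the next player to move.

Winning position

Nim-sum: 21 ⊕ 18 ⊕ 17 = 22.
The nim-sum is 22 ≠ 0, so this is an N-position: the player to move can win.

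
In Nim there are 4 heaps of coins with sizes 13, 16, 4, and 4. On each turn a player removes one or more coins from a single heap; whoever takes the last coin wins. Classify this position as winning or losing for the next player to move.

Compute the nim-sum pairwise:
13 ⊕ 16 = 29
29 ⊕ 4 = 25
25 ⊕ 4 = 29
The nim-sum is 29 ≠ 0, so this is an N-position: the player to move can win.

Winning position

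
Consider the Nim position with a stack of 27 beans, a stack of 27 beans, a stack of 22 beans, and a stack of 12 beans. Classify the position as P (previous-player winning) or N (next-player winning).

Nim-sum: 27 XOR 27 XOR 22 XOR 12 = 26.
The nim-sum is 26 ≠ 0, so this is an N-position: the player to move can win.

N-position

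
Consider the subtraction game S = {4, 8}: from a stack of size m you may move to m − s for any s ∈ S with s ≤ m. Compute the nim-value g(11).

2

Grundy values for subtraction set {4, 8}:
g(0) = mex{} = 0
g(1) = mex{} = 0
g(2) = mex{} = 0
g(3) = mex{} = 0
g(4) = mex{0} = 1
g(5) = mex{0} = 1
g(6) = mex{0} = 1
g(7) = mex{0} = 1
g(8) = mex{0,1} = 2
g(9) = mex{0,1} = 2
g(10) = mex{0,1} = 2
g(11) = mex{0,1} = 2
So g(11) = 2.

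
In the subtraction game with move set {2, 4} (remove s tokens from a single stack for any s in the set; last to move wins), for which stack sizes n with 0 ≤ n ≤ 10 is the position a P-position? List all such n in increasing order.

Build the Grundy sequence with g(k) = mex{g(k−s) : s ∈ {2, 4}, s ≤ k}:
g(0) = mex{} = 0
g(1) = mex{} = 0
g(2) = mex{0} = 1
g(3) = mex{0} = 1
g(4) = mex{0,1} = 2
g(5) = mex{0,1} = 2
g(6) = mex{1,2} = 0
g(7) = mex{1,2} = 0
g(8) = mex{0,2} = 1
g(9) = mex{0,2} = 1
g(10) = mex{0,1} = 2
The P-positions (g = 0) in 0..10 are 0, 1, 6, 7.

0, 1, 6, 7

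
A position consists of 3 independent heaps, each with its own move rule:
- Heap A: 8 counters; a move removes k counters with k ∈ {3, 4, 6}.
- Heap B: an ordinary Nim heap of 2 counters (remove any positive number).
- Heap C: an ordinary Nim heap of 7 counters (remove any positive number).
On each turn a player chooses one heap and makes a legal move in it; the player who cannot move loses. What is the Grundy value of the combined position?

7

Grundy values for heap A (subtraction set {3, 4, 6}):
k:     0  1  2  3  4  5  6  7  8
g(k):  0  0  0  1  1  1  2  2  2
So g(8) = 2.
Heap B is a plain Nim heap of size 2, so its Grundy value is 2.
Heap C is a plain Nim heap of size 7, so its Grundy value is 7.
The value of a disjunctive sum is the nim-sum of the parts.
Combined value = 2 ⊕ 2 ⊕ 7 = 7.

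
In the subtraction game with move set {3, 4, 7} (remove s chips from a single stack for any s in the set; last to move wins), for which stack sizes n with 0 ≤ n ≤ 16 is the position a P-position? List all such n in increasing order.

Build the Grundy sequence with g(k) = mex{g(k−s) : s ∈ {3, 4, 7}, s ≤ k}:
k:     0  1  2  3  4  5  6  7  8  9 10 11 12 13 14 15 16
g(k):  0  0  0  1  1  1  2  2  2  3  0  0  0  1  1  1  2
The P-positions (g = 0) in 0..16 are 0, 1, 2, 10, 11, 12.

0, 1, 2, 10, 11, 12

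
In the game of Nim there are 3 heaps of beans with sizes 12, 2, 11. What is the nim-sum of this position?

Compute the nim-sum pairwise:
12 ^ 2 = 14
14 ^ 11 = 5

5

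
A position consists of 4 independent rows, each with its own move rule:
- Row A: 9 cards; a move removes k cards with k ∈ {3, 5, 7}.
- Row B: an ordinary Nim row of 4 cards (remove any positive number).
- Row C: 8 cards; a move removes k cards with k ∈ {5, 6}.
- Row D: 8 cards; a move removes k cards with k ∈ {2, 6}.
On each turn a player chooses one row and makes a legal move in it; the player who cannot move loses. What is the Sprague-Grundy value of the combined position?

6

Build the Grundy sequence for row A with g(k) = mex{g(k−s) : s ∈ {3, 5, 7}, s ≤ k}:
g(0) = mex{} = 0
g(1) = mex{} = 0
g(2) = mex{} = 0
g(3) = mex{0} = 1
g(4) = mex{0} = 1
g(5) = mex{0} = 1
g(6) = mex{0,1} = 2
g(7) = mex{0,1} = 2
g(8) = mex{0,1} = 2
g(9) = mex{0,1,2} = 3
So g(9) = 3.
Row B is a plain Nim row of size 4, so its Grundy value is 4.
For row C, compute g(0), g(1), … with moves {5, 6}:
k:     0  1  2  3  4  5  6  7  8
g(k):  0  0  0  0  0  1  1  1  1
So g(8) = 1.
Grundy values for row D (subtraction set {2, 6}):
k:     0  1  2  3  4  5  6  7  8
g(k):  0  0  1  1  0  0  1  1  0
So g(8) = 0.
The value of a disjunctive sum is the nim-sum of the parts.
Combined value = 3 ⊕ 4 ⊕ 1 ⊕ 0 = 6.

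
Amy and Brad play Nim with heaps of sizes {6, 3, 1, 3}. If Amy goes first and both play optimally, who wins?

Amy wins

Nim-sum: 6 XOR 3 XOR 1 XOR 3 = 7.
The nim-sum is 7 ≠ 0, so this is an N-position: the player to move can win; Amy has a winning move.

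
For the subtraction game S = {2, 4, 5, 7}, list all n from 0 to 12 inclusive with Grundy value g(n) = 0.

0, 1, 9, 10

Compute g(0), g(1), … for moves {2, 4, 5, 7}:
g(0) = mex{} = 0
g(1) = mex{} = 0
g(2) = mex{0} = 1
g(3) = mex{0} = 1
g(4) = mex{0,1} = 2
g(5) = mex{0,1} = 2
g(6) = mex{0,1,2} = 3
g(7) = mex{0,1,2} = 3
g(8) = mex{0,1,2,3} = 4
g(9) = mex{1,2,3} = 0
g(10) = mex{1,2,3,4} = 0
g(11) = mex{0,2,3} = 1
g(12) = mex{0,2,3,4} = 1
The P-positions (g = 0) in 0..12 are 0, 1, 9, 10.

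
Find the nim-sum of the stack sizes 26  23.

13

Write each in binary and XOR column by column:
  11010  (26)
  10111  (23)
  -----
  01101  (13)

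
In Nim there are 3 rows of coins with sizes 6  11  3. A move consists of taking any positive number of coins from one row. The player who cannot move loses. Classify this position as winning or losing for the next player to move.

Nim-sum: 6 ⊕ 11 ⊕ 3 = 14.
The nim-sum is 14 ≠ 0, so this is an N-position: the player to move can win.

Winning position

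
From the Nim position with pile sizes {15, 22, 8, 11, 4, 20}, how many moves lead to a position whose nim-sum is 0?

3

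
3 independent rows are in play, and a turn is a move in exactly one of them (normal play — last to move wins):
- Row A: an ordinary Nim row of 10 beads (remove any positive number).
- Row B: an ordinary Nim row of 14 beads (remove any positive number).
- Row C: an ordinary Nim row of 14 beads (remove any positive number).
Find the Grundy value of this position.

Row A is a plain Nim row of size 10, so its Grundy value is 10.
Row B is a plain Nim row of size 14, so its Grundy value is 14.
Row C is a plain Nim row of size 14, so its Grundy value is 14.
The value of a disjunctive sum is the nim-sum of the parts.
Combined value = 10 ⊕ 14 ⊕ 14 = 10.

10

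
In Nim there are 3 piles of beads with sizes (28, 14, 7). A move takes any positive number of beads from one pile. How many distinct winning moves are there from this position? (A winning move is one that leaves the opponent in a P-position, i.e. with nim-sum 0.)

1

Nim-sum: 28 ^ 14 ^ 7 = 21.
The overall nim-sum is X = 21. A pile of size p has a winning move iff p XOR X < p (reduce it to p XOR X).
  28: 28 XOR 21 = 9 < 28 — winning move (to 9).
  14: 14 XOR 21 = 27 ≥ 14 — no move.
  7: 7 XOR 21 = 18 ≥ 7 — no move.
That gives 1 winning move.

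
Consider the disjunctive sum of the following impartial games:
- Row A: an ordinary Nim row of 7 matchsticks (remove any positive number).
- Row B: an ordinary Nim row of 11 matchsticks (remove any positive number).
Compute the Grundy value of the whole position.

12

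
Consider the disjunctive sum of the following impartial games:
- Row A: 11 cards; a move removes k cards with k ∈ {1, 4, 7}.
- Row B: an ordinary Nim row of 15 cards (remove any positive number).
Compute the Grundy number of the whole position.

14

Build the Grundy sequence for row A with g(k) = mex{g(k−s) : s ∈ {1, 4, 7}, s ≤ k}:
g(0) = mex{} = 0
g(1) = mex{0} = 1
g(2) = mex{1} = 0
g(3) = mex{0} = 1
g(4) = mex{0,1} = 2
g(5) = mex{1,2} = 0
g(6) = mex{0} = 1
g(7) = mex{0,1} = 2
g(8) = mex{1,2} = 0
g(9) = mex{0} = 1
g(10) = mex{1} = 0
g(11) = mex{0,2} = 1
So g(11) = 1.
Row B is a plain Nim row of size 15, so its Grundy value is 15.
The value of a disjunctive sum is the nim-sum of the parts.
Combined value = 1 ⊕ 15 = 14.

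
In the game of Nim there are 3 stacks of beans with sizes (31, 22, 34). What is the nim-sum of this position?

43

Bitwise XOR of the heap sizes:
  011111  (31)
  010110  (22)
  100010  (34)
  ------
  101011  (43)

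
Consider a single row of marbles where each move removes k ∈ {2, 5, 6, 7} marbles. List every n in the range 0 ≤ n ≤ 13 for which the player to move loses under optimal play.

0, 1, 4, 12, 13

Compute g(0), g(1), … for moves {2, 5, 6, 7}:
k:     0  1  2  3  4  5  6  7  8  9 10 11 12 13
g(k):  0  0  1  1  0  2  1  3  2  2  3  3  0  0
The P-positions (g = 0) in 0..13 are 0, 1, 4, 12, 13.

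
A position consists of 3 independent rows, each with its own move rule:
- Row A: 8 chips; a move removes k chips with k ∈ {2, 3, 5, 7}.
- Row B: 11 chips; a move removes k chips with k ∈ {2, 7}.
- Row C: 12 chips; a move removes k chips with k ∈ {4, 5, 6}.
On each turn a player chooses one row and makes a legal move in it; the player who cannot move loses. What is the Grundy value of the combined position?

5

Grundy values for row A (subtraction set {2, 3, 5, 7}):
g(0) = mex{} = 0
g(1) = mex{} = 0
g(2) = mex{0} = 1
g(3) = mex{0} = 1
g(4) = mex{0,1} = 2
g(5) = mex{0,1} = 2
g(6) = mex{0,1,2} = 3
g(7) = mex{0,1,2} = 3
g(8) = mex{0,1,2,3} = 4
So g(8) = 4.
Build the Grundy sequence for row B with g(k) = mex{g(k−s) : s ∈ {2, 7}, s ≤ k}:
g(0) = mex{} = 0
g(1) = mex{} = 0
g(2) = mex{0} = 1
g(3) = mex{0} = 1
g(4) = mex{1} = 0
g(5) = mex{1} = 0
g(6) = mex{0} = 1
g(7) = mex{0} = 1
g(8) = mex{0,1} = 2
g(9) = mex{1} = 0
g(10) = mex{1,2} = 0
g(11) = mex{0} = 1
So g(11) = 1.
Grundy values for row C (subtraction set {4, 5, 6}):
g(0) = mex{} = 0
g(1) = mex{} = 0
g(2) = mex{} = 0
g(3) = mex{} = 0
g(4) = mex{0} = 1
g(5) = mex{0} = 1
g(6) = mex{0} = 1
g(7) = mex{0} = 1
g(8) = mex{0,1} = 2
g(9) = mex{0,1} = 2
g(10) = mex{1} = 0
g(11) = mex{1} = 0
g(12) = mex{1,2} = 0
So g(12) = 0.
The value of a disjunctive sum is the nim-sum of the parts.
Combined value = 4 XOR 1 XOR 0 = 5.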